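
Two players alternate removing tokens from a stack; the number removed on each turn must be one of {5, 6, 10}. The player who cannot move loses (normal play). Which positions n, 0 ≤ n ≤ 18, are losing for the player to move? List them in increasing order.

G(0) = 0
G(1) = mex{} = 0
G(2) = mex{} = 0
G(3) = mex{} = 0
G(4) = mex{} = 0
G(5) = mex{0} = 1
G(6) = mex{0,0} = 1
G(7) = mex{0,0} = 1
G(8) = mex{0,0} = 1
G(9) = mex{0,0} = 1
G(10) = mex{1,0,0} = 2
G(11) = mex{1,1,0} = 2
G(12) = mex{1,1,0} = 2
G(13) = mex{1,1,0} = 2
G(14) = mex{1,1,0} = 2
G(15) = mex{2,1,1} = 0
G(16) = mex{2,2,1} = 0
G(17) = mex{2,2,1} = 0
G(18) = mex{2,2,1} = 0
P-positions are exactly the n with G(n) = 0.

0, 1, 2, 3, 4, 15, 16, 17, 18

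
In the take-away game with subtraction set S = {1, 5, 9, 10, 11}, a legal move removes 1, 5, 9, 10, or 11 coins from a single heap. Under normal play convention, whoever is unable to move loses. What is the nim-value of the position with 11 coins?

3

G(0) = 0
G(1) = mex{0} = 1
G(2) = mex{1} = 0
G(3) = mex{0} = 1
G(4) = mex{1} = 0
G(5) = mex{0,0} = 1
G(6) = mex{1,1} = 0
G(7) = mex{0,0} = 1
G(8) = mex{1,1} = 0
G(9) = mex{0,0,0} = 1
G(10) = mex{1,1,1,0} = 2
G(11) = mex{2,0,0,1,0} = 3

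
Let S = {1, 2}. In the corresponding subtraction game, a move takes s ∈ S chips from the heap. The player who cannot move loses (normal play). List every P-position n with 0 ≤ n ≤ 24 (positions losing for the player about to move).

G(0) = 0
G(1) = mex{0} = 1
G(2) = mex{1,0} = 2
G(3) = mex{2,1} = 0
G(4) = mex{0,2} = 1
G(5) = mex{1,0} = 2
G(6) = mex{2,1} = 0
G(7) = mex{0,2} = 1
G(8) = mex{1,0} = 2
G(9) = mex{2,1} = 0
G(10) = mex{0,2} = 1
G(11) = mex{1,0} = 2
G(12) = mex{2,1} = 0
G(13) = mex{0,2} = 1
G(14) = mex{1,0} = 2
G(15) = mex{2,1} = 0
G(16) = mex{0,2} = 1
G(17) = mex{1,0} = 2
G(18) = mex{2,1} = 0
G(19) = mex{0,2} = 1
G(20) = mex{1,0} = 2
G(21) = mex{2,1} = 0
G(22) = mex{0,2} = 1
G(23) = mex{1,0} = 2
G(24) = mex{2,1} = 0
P-positions are exactly the n with G(n) = 0.

0, 3, 6, 9, 12, 15, 18, 21, 24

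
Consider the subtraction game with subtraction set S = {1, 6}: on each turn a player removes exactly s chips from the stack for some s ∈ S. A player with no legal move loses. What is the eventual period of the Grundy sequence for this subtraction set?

n :  0  1  2  3  4  5  6  7  8  9 10 11 12 13 14 15
G :  0  1  0  1  0  1  2  0  1  0  1  0  1  2  0  1
G(n+7) = G(n) holds for n = 0,…,5 (a full window of length max(S) = 6), so the sequence is purely periodic with period 7.

7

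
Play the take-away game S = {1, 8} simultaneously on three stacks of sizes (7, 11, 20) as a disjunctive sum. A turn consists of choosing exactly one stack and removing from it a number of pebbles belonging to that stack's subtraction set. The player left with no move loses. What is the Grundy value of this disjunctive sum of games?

1

All stacks use S = {1, 8}:
n :  0  1  2  3  4  5  6  7  8  9 10 11 12 13 14 15 16 17 18 19 20
G :  0  1  0  1  0  1  0  1  2  0  1  0  1  0  1  0  1  2  0  1  0
Stack A: G(7) = 1.
Stack B: G(11) = 0.
Stack C: G(20) = 0.
Combined Grundy value = 1 ⊕ 0 ⊕ 0 = 1.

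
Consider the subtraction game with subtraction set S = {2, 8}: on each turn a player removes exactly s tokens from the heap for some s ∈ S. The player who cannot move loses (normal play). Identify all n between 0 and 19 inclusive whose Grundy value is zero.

G(0) = 0
G(1) = mex{} = 0
G(2) = mex{0} = 1
G(3) = mex{0} = 1
G(4) = mex{1} = 0
G(5) = mex{1} = 0
G(6) = mex{0} = 1
G(7) = mex{0} = 1
G(8) = mex{1,0} = 2
G(9) = mex{1,0} = 2
G(10) = mex{2,1} = 0
G(11) = mex{2,1} = 0
G(12) = mex{0,0} = 1
G(13) = mex{0,0} = 1
G(14) = mex{1,1} = 0
G(15) = mex{1,1} = 0
G(16) = mex{0,2} = 1
G(17) = mex{0,2} = 1
G(18) = mex{1,0} = 2
G(19) = mex{1,0} = 2
P-positions are exactly the n with G(n) = 0.

0, 1, 4, 5, 10, 11, 14, 15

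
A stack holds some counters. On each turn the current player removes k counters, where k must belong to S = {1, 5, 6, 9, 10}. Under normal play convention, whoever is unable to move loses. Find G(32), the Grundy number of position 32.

G(0) = 0
G(1) = mex{0} = 1
G(2) = mex{1} = 0
G(3) = mex{0} = 1
G(4) = mex{1} = 0
G(5) = mex{0,0} = 1
G(6) = mex{1,1,0} = 2
G(7) = mex{2,0,1} = 3
G(8) = mex{3,1,0} = 2
G(9) = mex{2,0,1,0} = 3
G(10) = mex{3,1,0,1,0} = 2
G(11) = mex{2,2,1,0,1} = 3
G(12) = mex{3,3,2,1,0} = 4
G(13) = mex{4,2,3,0,1} = 5
G(14) = mex{5,3,2,1,0} = 4
G(15) = mex{4,2,3,2,1} = 0
G(16) = mex{0,3,2,3,2} = 1
G(17) = mex{1,4,3,2,3} = 0
G(18) = mex{0,5,4,3,2} = 1
G(19) = mex{1,4,5,2,3} = 0
G(20) = mex{0,0,4,3,2} = 1
G(21) = mex{1,1,0,4,3} = 2
G(22) = mex{2,0,1,5,4} = 3
G(23) = mex{3,1,0,4,5} = 2
G(24) = mex{2,0,1,0,4} = 3
G(25) = mex{3,1,0,1,0} = 2
G(26) = mex{2,2,1,0,1} = 3
G(27) = mex{3,3,2,1,0} = 4
G(28) = mex{4,2,3,0,1} = 5
G(29) = mex{5,3,2,1,0} = 4
G(30) = mex{4,2,3,2,1} = 0
G(31) = mex{0,3,2,3,2} = 1
G(32) = mex{1,4,3,2,3} = 0

0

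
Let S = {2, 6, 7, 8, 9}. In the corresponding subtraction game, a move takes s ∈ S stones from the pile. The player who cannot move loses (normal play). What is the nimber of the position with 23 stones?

2

n :  0  1  2  3  4  5  6  7  8  9 10 11 12 13 14 15 16 17 18 19 20 21 22 23
G :  0  0  1  1  0  0  1  1  2  2  3  3  2  2  3  0  0  1  1  0  0  1  1  2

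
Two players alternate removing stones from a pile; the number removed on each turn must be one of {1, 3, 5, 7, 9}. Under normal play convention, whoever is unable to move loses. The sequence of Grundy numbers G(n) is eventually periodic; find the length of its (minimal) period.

2

G(0) = 0
G(1) = mex{0} = 1
G(2) = mex{1} = 0
G(3) = mex{0,0} = 1
G(4) = mex{1,1} = 0
G(5) = mex{0,0,0} = 1
G(6) = mex{1,1,1} = 0
G(7) = mex{0,0,0,0} = 1
G(8) = mex{1,1,1,1} = 0
G(9) = mex{0,0,0,0,0} = 1
G(10) = mex{1,1,1,1,1} = 0
G(11) = mex{0,0,0,0,0} = 1
G(12) = mex{1,1,1,1,1} = 0
G(13) = mex{0,0,0,0,0} = 1
G(14) = mex{1,1,1,1,1} = 0
G(n+2) = G(n) holds for n = 0,…,8 (a full window of length max(S) = 9), so the sequence is purely periodic with period 2.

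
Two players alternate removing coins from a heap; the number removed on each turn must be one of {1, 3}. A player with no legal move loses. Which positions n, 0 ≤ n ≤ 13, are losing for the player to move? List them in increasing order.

0, 2, 4, 6, 8, 10, 12

n :  0  1  2  3  4  5  6  7  8  9 10 11 12 13
G :  0  1  0  1  0  1  0  1  0  1  0  1  0  1
P-positions are exactly the n with G(n) = 0.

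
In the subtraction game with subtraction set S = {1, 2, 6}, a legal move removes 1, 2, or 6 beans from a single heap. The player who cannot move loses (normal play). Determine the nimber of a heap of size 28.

0

G(0) = 0
G(1) = mex{0} = 1
G(2) = mex{1,0} = 2
G(3) = mex{2,1} = 0
G(4) = mex{0,2} = 1
G(5) = mex{1,0} = 2
G(6) = mex{2,1,0} = 3
G(7) = mex{3,2,1} = 0
G(8) = mex{0,3,2} = 1
G(9) = mex{1,0,0} = 2
G(10) = mex{2,1,1} = 0
G(11) = mex{0,2,2} = 1
G(12) = mex{1,0,3} = 2
G(13) = mex{2,1,0} = 3
G(14) = mex{3,2,1} = 0
G(15) = mex{0,3,2} = 1
G(16) = mex{1,0,0} = 2
G(17) = mex{2,1,1} = 0
G(18) = mex{0,2,2} = 1
G(19) = mex{1,0,3} = 2
G(20) = mex{2,1,0} = 3
G(21) = mex{3,2,1} = 0
G(22) = mex{0,3,2} = 1
G(23) = mex{1,0,0} = 2
G(24) = mex{2,1,1} = 0
G(25) = mex{0,2,2} = 1
G(26) = mex{1,0,3} = 2
G(27) = mex{2,1,0} = 3
G(28) = mex{3,2,1} = 0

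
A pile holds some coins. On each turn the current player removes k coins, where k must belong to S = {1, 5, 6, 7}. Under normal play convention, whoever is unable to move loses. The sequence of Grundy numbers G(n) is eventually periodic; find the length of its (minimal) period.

12

G(0) = 0
G(1) = mex{0} = 1
G(2) = mex{1} = 0
G(3) = mex{0} = 1
G(4) = mex{1} = 0
G(5) = mex{0,0} = 1
G(6) = mex{1,1,0} = 2
G(7) = mex{2,0,1,0} = 3
G(8) = mex{3,1,0,1} = 2
G(9) = mex{2,0,1,0} = 3
G(10) = mex{3,1,0,1} = 2
G(11) = mex{2,2,1,0} = 3
G(12) = mex{3,3,2,1} = 0
G(13) = mex{0,2,3,2} = 1
G(14) = mex{1,3,2,3} = 0
G(15) = mex{0,2,3,2} = 1
G(16) = mex{1,3,2,3} = 0
G(17) = mex{0,0,3,2} = 1
G(18) = mex{1,1,0,3} = 2
G(19) = mex{2,0,1,0} = 3
G(20) = mex{3,1,0,1} = 2
G(21) = mex{2,0,1,0} = 3
G(22) = mex{3,1,0,1} = 2
G(23) = mex{2,2,1,0} = 3
G(24) = mex{3,3,2,1} = 0
G(25) = mex{0,2,3,2} = 1
G(n+12) = G(n) holds for n = 0,…,6 (a full window of length max(S) = 7), so the sequence is purely periodic with period 12.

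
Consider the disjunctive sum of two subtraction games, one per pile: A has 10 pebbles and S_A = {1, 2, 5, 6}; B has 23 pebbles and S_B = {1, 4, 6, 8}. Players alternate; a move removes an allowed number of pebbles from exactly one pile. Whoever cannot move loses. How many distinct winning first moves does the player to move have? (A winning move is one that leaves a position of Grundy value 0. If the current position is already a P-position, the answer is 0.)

Pile A, S = {1, 2, 5, 6}:
G(0) = 0
G(1) = mex{0} = 1
G(2) = mex{1,0} = 2
G(3) = mex{2,1} = 0
G(4) = mex{0,2} = 1
G(5) = mex{1,0,0} = 2
G(6) = mex{2,1,1,0} = 3
G(7) = mex{3,2,2,1} = 0
G(8) = mex{0,3,0,2} = 1
G(9) = mex{1,0,1,0} = 2
G(10) = mex{2,1,2,1} = 0
G_A(10) = 0.
Pile B, S = {1, 4, 6, 8}:
n :  0  1  2  3  4  5  6  7  8  9 10 11 12 13 14 15 16 17 18 19 20 21 22 23
G :  0  1  0  1  2  0  1  0  1  2  3  2  0  1  0  1  2  0  1  0  1  2  3  2
G_B(23) = 2.
Combined Grundy value = 0 ⊕ 2 = 2.
A winning move leaves total XOR = 0, i.e. changes one component's Grundy value g to g ⊕ X where X is the current total.
Pile A: need g' = 0⊕2 = 2. Options: 10−1→G=2, 10−2→G=1, 10−5→G=2, 10−6→G=1. Hits: 2.
Pile B: need g' = 2⊕2 = 0. Options: 23−1→G=3, 23−4→G=0, 23−6→G=0, 23−8→G=1. Hits: 2.

4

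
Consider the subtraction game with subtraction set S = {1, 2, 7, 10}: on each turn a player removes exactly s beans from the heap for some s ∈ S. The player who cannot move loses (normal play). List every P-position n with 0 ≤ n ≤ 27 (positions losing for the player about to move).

0, 3, 6, 9, 12, 15, 18, 21, 24, 27

G(0) = 0
G(1) = mex{0} = 1
G(2) = mex{1,0} = 2
G(3) = mex{2,1} = 0
G(4) = mex{0,2} = 1
G(5) = mex{1,0} = 2
G(6) = mex{2,1} = 0
G(7) = mex{0,2,0} = 1
G(8) = mex{1,0,1} = 2
G(9) = mex{2,1,2} = 0
G(10) = mex{0,2,0,0} = 1
G(11) = mex{1,0,1,1} = 2
G(12) = mex{2,1,2,2} = 0
G(13) = mex{0,2,0,0} = 1
G(14) = mex{1,0,1,1} = 2
G(15) = mex{2,1,2,2} = 0
G(16) = mex{0,2,0,0} = 1
G(17) = mex{1,0,1,1} = 2
G(18) = mex{2,1,2,2} = 0
G(19) = mex{0,2,0,0} = 1
G(20) = mex{1,0,1,1} = 2
G(21) = mex{2,1,2,2} = 0
G(22) = mex{0,2,0,0} = 1
G(23) = mex{1,0,1,1} = 2
G(24) = mex{2,1,2,2} = 0
G(25) = mex{0,2,0,0} = 1
G(26) = mex{1,0,1,1} = 2
G(27) = mex{2,1,2,2} = 0
P-positions are exactly the n with G(n) = 0.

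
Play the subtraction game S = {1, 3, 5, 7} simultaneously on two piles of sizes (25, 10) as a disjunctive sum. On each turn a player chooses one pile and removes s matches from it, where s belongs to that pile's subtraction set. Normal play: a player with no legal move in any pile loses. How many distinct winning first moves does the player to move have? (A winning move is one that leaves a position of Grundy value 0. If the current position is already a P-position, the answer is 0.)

All piles use S = {1, 3, 5, 7}:
G(0) = 0
G(1) = mex{0} = 1
G(2) = mex{1} = 0
G(3) = mex{0,0} = 1
G(4) = mex{1,1} = 0
G(5) = mex{0,0,0} = 1
G(6) = mex{1,1,1} = 0
G(7) = mex{0,0,0,0} = 1
G(8) = mex{1,1,1,1} = 0
G(9) = mex{0,0,0,0} = 1
G(10) = mex{1,1,1,1} = 0
G(11) = mex{0,0,0,0} = 1
G(12) = mex{1,1,1,1} = 0
G(13) = mex{0,0,0,0} = 1
G(14) = mex{1,1,1,1} = 0
G(15) = mex{0,0,0,0} = 1
G(16) = mex{1,1,1,1} = 0
G(17) = mex{0,0,0,0} = 1
G(18) = mex{1,1,1,1} = 0
G(19) = mex{0,0,0,0} = 1
G(20) = mex{1,1,1,1} = 0
G(21) = mex{0,0,0,0} = 1
G(22) = mex{1,1,1,1} = 0
G(23) = mex{0,0,0,0} = 1
G(24) = mex{1,1,1,1} = 0
G(25) = mex{0,0,0,0} = 1
Pile A: G(25) = 1.
Pile B: G(10) = 0.
Combined Grundy value = 1 ⊕ 0 = 1.
A winning move leaves total XOR = 0, i.e. changes one component's Grundy value g to g ⊕ X where X is the current total.
Pile A: need g' = 1⊕1 = 0. Options: 25−1→G=0, 25−3→G=0, 25−5→G=0, 25−7→G=0. Hits: 4.
Pile B: need g' = 0⊕1 = 1. Options: 10−1→G=1, 10−3→G=1, 10−5→G=1, 10−7→G=1. Hits: 4.

8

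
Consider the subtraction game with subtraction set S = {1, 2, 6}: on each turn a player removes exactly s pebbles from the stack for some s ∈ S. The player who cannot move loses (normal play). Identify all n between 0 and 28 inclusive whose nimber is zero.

n :  0  1  2  3  4  5  6  7  8  9 10 11 12 13 14 15 16 17 18 19 20 21 22 23 24 25 26 27 28
G :  0  1  2  0  1  2  3  0  1  2  0  1  2  3  0  1  2  0  1  2  3  0  1  2  0  1  2  3  0
P-positions are exactly the n with G(n) = 0.

0, 3, 7, 10, 14, 17, 21, 24, 28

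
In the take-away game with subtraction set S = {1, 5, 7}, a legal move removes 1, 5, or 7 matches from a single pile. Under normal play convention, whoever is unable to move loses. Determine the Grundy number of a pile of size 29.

1

n :  0  1  2  3  4  5  6  7  8  9 10 11 12 13 14 15 16 17 18 19 20 21 22 23 24 25 26 27 28 29
G :  0  1  0  1  0  1  0  1  0  1  0  1  0  1  0  1  0  1  0  1  0  1  0  1  0  1  0  1  0  1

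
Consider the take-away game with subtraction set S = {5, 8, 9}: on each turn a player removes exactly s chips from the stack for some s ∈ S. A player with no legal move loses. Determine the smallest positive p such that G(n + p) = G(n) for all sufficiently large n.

n :  0  1  2  3  4  5  6  7  8  9 10 11 12 13 14 15 16 17 18 19 20 21 22 23 24 25 26 27 28 29
G :  0  0  0  0  0  1  1  1  1  1  2  2  2  2  0  0  0  0  0  1  1  1  1  1  2  2  2  2  0  0
G(n+14) = G(n) holds for n = 0,…,8 (a full window of length max(S) = 9), so the sequence is purely periodic with period 14.

14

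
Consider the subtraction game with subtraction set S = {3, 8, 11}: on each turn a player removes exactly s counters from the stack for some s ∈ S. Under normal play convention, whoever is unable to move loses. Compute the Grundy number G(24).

1

n :  0  1  2  3  4  5  6  7  8  9 10 11 12 13 14 15 16 17 18 19 20 21 22 23 24
G :  0  0  0  1  1  1  0  0  2  1  1  3  2  2  2  3  0  3  2  1  0  0  0  1  1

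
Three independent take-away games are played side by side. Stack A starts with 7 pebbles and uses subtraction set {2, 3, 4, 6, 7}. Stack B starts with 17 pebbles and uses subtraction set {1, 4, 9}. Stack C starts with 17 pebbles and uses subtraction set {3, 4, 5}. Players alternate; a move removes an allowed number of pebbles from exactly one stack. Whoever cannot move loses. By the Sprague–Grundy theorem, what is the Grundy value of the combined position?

3

Stack A, S = {2, 3, 4, 6, 7}:
n : 0 1 2 3 4 5 6 7
G : 0 0 1 1 2 2 3 3
G_A(7) = 3.
Stack B, S = {1, 4, 9}:
n :  0  1  2  3  4  5  6  7  8  9 10 11 12 13 14 15 16 17
G :  0  1  0  1  2  0  1  0  1  2  0  1  0  1  2  0  1  0
G_B(17) = 0.
Stack C, S = {3, 4, 5}:
n :  0  1  2  3  4  5  6  7  8  9 10 11 12 13 14 15 16 17
G :  0  0  0  1  1  1  2  2  0  0  0  1  1  1  2  2  0  0
G_C(17) = 0.
Combined Grundy value = 3 ⊕ 0 ⊕ 0 = 3.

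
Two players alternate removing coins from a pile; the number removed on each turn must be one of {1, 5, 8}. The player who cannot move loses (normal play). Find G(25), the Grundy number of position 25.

2

G(0) = 0
G(1) = mex{0} = 1
G(2) = mex{1} = 0
G(3) = mex{0} = 1
G(4) = mex{1} = 0
G(5) = mex{0,0} = 1
G(6) = mex{1,1} = 0
G(7) = mex{0,0} = 1
G(8) = mex{1,1,0} = 2
G(9) = mex{2,0,1} = 3
G(10) = mex{3,1,0} = 2
G(11) = mex{2,0,1} = 3
G(12) = mex{3,1,0} = 2
G(13) = mex{2,2,1} = 0
G(14) = mex{0,3,0} = 1
G(15) = mex{1,2,1} = 0
G(16) = mex{0,3,2} = 1
G(17) = mex{1,2,3} = 0
G(18) = mex{0,0,2} = 1
G(19) = mex{1,1,3} = 0
G(20) = mex{0,0,2} = 1
G(21) = mex{1,1,0} = 2
G(22) = mex{2,0,1} = 3
G(23) = mex{3,1,0} = 2
G(24) = mex{2,0,1} = 3
G(25) = mex{3,1,0} = 2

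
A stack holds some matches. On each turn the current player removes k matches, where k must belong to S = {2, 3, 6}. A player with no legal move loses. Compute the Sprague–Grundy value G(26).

n :  0  1  2  3  4  5  6  7  8  9 10 11 12 13 14 15 16 17 18 19 20 21 22 23 24 25 26
G :  0  0  1  1  2  0  3  1  2  0  0  1  1  2  0  3  1  2  0  0  1  1  2  0  3  1  2

2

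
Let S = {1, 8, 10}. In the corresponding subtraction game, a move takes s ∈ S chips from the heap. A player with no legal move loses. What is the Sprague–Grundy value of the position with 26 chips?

2

n :  0  1  2  3  4  5  6  7  8  9 10 11 12 13 14 15 16 17 18 19 20 21 22 23 24 25 26
G :  0  1  0  1  0  1  0  1  2  0  1  0  1  0  1  0  1  2  0  1  0  1  0  1  0  1  2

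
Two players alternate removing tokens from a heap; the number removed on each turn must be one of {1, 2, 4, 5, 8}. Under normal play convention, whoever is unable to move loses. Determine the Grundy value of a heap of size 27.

G(0) = 0
G(1) = mex{0} = 1
G(2) = mex{1,0} = 2
G(3) = mex{2,1} = 0
G(4) = mex{0,2,0} = 1
G(5) = mex{1,0,1,0} = 2
G(6) = mex{2,1,2,1} = 0
G(7) = mex{0,2,0,2} = 1
G(8) = mex{1,0,1,0,0} = 2
G(9) = mex{2,1,2,1,1} = 0
G(10) = mex{0,2,0,2,2} = 1
G(11) = mex{1,0,1,0,0} = 2
G(12) = mex{2,1,2,1,1} = 0
G(13) = mex{0,2,0,2,2} = 1
G(14) = mex{1,0,1,0,0} = 2
G(15) = mex{2,1,2,1,1} = 0
G(16) = mex{0,2,0,2,2} = 1
G(17) = mex{1,0,1,0,0} = 2
G(18) = mex{2,1,2,1,1} = 0
G(19) = mex{0,2,0,2,2} = 1
G(20) = mex{1,0,1,0,0} = 2
G(21) = mex{2,1,2,1,1} = 0
G(22) = mex{0,2,0,2,2} = 1
G(23) = mex{1,0,1,0,0} = 2
G(24) = mex{2,1,2,1,1} = 0
G(25) = mex{0,2,0,2,2} = 1
G(26) = mex{1,0,1,0,0} = 2
G(27) = mex{2,1,2,1,1} = 0

0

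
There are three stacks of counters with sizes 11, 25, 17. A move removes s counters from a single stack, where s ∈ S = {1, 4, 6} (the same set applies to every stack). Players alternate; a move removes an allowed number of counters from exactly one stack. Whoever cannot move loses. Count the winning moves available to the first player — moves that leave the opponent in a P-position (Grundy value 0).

7

All stacks use S = {1, 4, 6}:
G(0) = 0
G(1) = mex{0} = 1
G(2) = mex{1} = 0
G(3) = mex{0} = 1
G(4) = mex{1,0} = 2
G(5) = mex{2,1} = 0
G(6) = mex{0,0,0} = 1
G(7) = mex{1,1,1} = 0
G(8) = mex{0,2,0} = 1
G(9) = mex{1,0,1} = 2
G(10) = mex{2,1,2} = 0
G(11) = mex{0,0,0} = 1
G(12) = mex{1,1,1} = 0
G(13) = mex{0,2,0} = 1
G(14) = mex{1,0,1} = 2
G(15) = mex{2,1,2} = 0
G(16) = mex{0,0,0} = 1
G(17) = mex{1,1,1} = 0
G(18) = mex{0,2,0} = 1
G(19) = mex{1,0,1} = 2
G(20) = mex{2,1,2} = 0
G(21) = mex{0,0,0} = 1
G(22) = mex{1,1,1} = 0
G(23) = mex{0,2,0} = 1
G(24) = mex{1,0,1} = 2
G(25) = mex{2,1,2} = 0
Stack A: G(11) = 1.
Stack B: G(25) = 0.
Stack C: G(17) = 0.
Combined Grundy value = 1 ⊕ 0 ⊕ 0 = 1.
A winning move leaves total XOR = 0, i.e. changes one component's Grundy value g to g ⊕ X where X is the current total.
Stack A: need g' = 1⊕1 = 0. Options: 11−1→G=0, 11−4→G=0, 11−6→G=0. Hits: 3.
Stack B: need g' = 0⊕1 = 1. Options: 25−1→G=2, 25−4→G=1, 25−6→G=2. Hits: 1.
Stack C: need g' = 0⊕1 = 1. Options: 17−1→G=1, 17−4→G=1, 17−6→G=1. Hits: 3.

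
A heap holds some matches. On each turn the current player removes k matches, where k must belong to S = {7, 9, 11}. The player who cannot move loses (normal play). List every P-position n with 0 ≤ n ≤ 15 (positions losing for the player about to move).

0, 1, 2, 3, 4, 5, 6

G(0) = 0
G(1) = mex{} = 0
G(2) = mex{} = 0
G(3) = mex{} = 0
G(4) = mex{} = 0
G(5) = mex{} = 0
G(6) = mex{} = 0
G(7) = mex{0} = 1
G(8) = mex{0} = 1
G(9) = mex{0,0} = 1
G(10) = mex{0,0} = 1
G(11) = mex{0,0,0} = 1
G(12) = mex{0,0,0} = 1
G(13) = mex{0,0,0} = 1
G(14) = mex{1,0,0} = 2
G(15) = mex{1,0,0} = 2
P-positions are exactly the n with G(n) = 0.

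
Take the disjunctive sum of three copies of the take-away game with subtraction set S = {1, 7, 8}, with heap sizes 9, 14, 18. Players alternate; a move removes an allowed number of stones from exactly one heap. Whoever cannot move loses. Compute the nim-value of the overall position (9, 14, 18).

0

All heaps use S = {1, 7, 8}:
n :  0  1  2  3  4  5  6  7  8  9 10 11 12 13 14 15 16 17 18
G :  0  1  0  1  0  1  0  1  2  3  2  3  2  3  2  0  1  0  1
Heap A: G(9) = 3.
Heap B: G(14) = 2.
Heap C: G(18) = 1.
Combined Grundy value = 3 ⊕ 2 ⊕ 1 = 0.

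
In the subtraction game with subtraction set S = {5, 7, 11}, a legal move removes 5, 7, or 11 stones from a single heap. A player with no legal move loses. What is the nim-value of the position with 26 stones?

2

n :  0  1  2  3  4  5  6  7  8  9 10 11 12 13 14 15 16 17 18 19 20 21 22 23 24 25 26
G :  0  0  0  0  0  1  1  1  1  1  2  2  2  2  2  3  0  0  0  0  0  1  1  1  1  1  2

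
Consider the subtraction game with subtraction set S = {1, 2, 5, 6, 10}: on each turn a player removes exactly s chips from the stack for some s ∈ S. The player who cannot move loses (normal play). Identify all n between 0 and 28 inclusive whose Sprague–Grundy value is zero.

0, 3, 7, 11, 14, 18, 22, 25

G(0) = 0
G(1) = mex{0} = 1
G(2) = mex{1,0} = 2
G(3) = mex{2,1} = 0
G(4) = mex{0,2} = 1
G(5) = mex{1,0,0} = 2
G(6) = mex{2,1,1,0} = 3
G(7) = mex{3,2,2,1} = 0
G(8) = mex{0,3,0,2} = 1
G(9) = mex{1,0,1,0} = 2
G(10) = mex{2,1,2,1,0} = 3
G(11) = mex{3,2,3,2,1} = 0
G(12) = mex{0,3,0,3,2} = 1
G(13) = mex{1,0,1,0,0} = 2
G(14) = mex{2,1,2,1,1} = 0
G(15) = mex{0,2,3,2,2} = 1
G(16) = mex{1,0,0,3,3} = 2
G(17) = mex{2,1,1,0,0} = 3
G(18) = mex{3,2,2,1,1} = 0
G(19) = mex{0,3,0,2,2} = 1
G(20) = mex{1,0,1,0,3} = 2
G(21) = mex{2,1,2,1,0} = 3
G(22) = mex{3,2,3,2,1} = 0
G(23) = mex{0,3,0,3,2} = 1
G(24) = mex{1,0,1,0,0} = 2
G(25) = mex{2,1,2,1,1} = 0
G(26) = mex{0,2,3,2,2} = 1
G(27) = mex{1,0,0,3,3} = 2
G(28) = mex{2,1,1,0,0} = 3
P-positions are exactly the n with G(n) = 0.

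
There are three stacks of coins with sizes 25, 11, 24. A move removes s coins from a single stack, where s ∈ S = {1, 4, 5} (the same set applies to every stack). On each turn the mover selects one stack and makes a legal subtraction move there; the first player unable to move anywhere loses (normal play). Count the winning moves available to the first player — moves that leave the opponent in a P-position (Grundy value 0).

0

All stacks use S = {1, 4, 5}:
G(0) = 0
G(1) = mex{0} = 1
G(2) = mex{1} = 0
G(3) = mex{0} = 1
G(4) = mex{1,0} = 2
G(5) = mex{2,1,0} = 3
G(6) = mex{3,0,1} = 2
G(7) = mex{2,1,0} = 3
G(8) = mex{3,2,1} = 0
G(9) = mex{0,3,2} = 1
G(10) = mex{1,2,3} = 0
G(11) = mex{0,3,2} = 1
G(12) = mex{1,0,3} = 2
G(13) = mex{2,1,0} = 3
G(14) = mex{3,0,1} = 2
G(15) = mex{2,1,0} = 3
G(16) = mex{3,2,1} = 0
G(17) = mex{0,3,2} = 1
G(18) = mex{1,2,3} = 0
G(19) = mex{0,3,2} = 1
G(20) = mex{1,0,3} = 2
G(21) = mex{2,1,0} = 3
G(22) = mex{3,0,1} = 2
G(23) = mex{2,1,0} = 3
G(24) = mex{3,2,1} = 0
G(25) = mex{0,3,2} = 1
Stack A: G(25) = 1.
Stack B: G(11) = 1.
Stack C: G(24) = 0.
Combined Grundy value = 1 ⊕ 1 ⊕ 0 = 0.
A winning move leaves total XOR = 0, i.e. changes one component's Grundy value g to g ⊕ X where X is the current total.
Stack A: target g' = 1⊕0 = 1, but every legal move changes the Grundy value (mex property), so 0 moves.
Stack B: target g' = 1⊕0 = 1, but every legal move changes the Grundy value (mex property), so 0 moves.
Stack C: target g' = 0⊕0 = 0, but every legal move changes the Grundy value (mex property), so 0 moves.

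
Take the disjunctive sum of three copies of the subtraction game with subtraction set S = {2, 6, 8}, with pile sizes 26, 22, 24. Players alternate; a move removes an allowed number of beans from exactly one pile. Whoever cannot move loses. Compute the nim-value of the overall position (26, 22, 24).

3

All piles use S = {2, 6, 8}:
n :  0  1  2  3  4  5  6  7  8  9 10 11 12 13 14 15 16 17 18 19 20 21 22 23 24 25 26
G :  0  0  1  1  0  0  1  1  2  2  3  3  2  2  0  0  1  1  0  0  1  1  2  2  3  3  2
Pile A: G(26) = 2.
Pile B: G(22) = 2.
Pile C: G(24) = 3.
Combined Grundy value = 2 ⊕ 2 ⊕ 3 = 3.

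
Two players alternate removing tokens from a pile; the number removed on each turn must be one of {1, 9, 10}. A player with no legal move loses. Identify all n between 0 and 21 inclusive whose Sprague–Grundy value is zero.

n :  0  1  2  3  4  5  6  7  8  9 10 11 12 13 14 15 16 17 18 19 20 21
G :  0  1  0  1  0  1  0  1  0  1  2  3  2  3  2  3  2  3  2  0  1  0
P-positions are exactly the n with G(n) = 0.

0, 2, 4, 6, 8, 19, 21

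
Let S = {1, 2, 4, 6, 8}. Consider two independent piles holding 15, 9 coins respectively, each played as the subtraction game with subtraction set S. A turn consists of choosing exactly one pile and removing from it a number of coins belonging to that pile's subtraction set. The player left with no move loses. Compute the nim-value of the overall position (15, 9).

All piles use S = {1, 2, 4, 6, 8}:
G(0) = 0
G(1) = mex{0} = 1
G(2) = mex{1,0} = 2
G(3) = mex{2,1} = 0
G(4) = mex{0,2,0} = 1
G(5) = mex{1,0,1} = 2
G(6) = mex{2,1,2,0} = 3
G(7) = mex{3,2,0,1} = 4
G(8) = mex{4,3,1,2,0} = 5
G(9) = mex{5,4,2,0,1} = 3
G(10) = mex{3,5,3,1,2} = 0
G(11) = mex{0,3,4,2,0} = 1
G(12) = mex{1,0,5,3,1} = 2
G(13) = mex{2,1,3,4,2} = 0
G(14) = mex{0,2,0,5,3} = 1
G(15) = mex{1,0,1,3,4} = 2
Pile A: G(15) = 2.
Pile B: G(9) = 3.
Combined Grundy value = 2 ⊕ 3 = 1.

1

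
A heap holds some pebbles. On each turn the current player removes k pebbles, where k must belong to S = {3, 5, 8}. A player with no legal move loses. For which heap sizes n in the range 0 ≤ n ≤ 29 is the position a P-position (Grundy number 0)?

0, 1, 2, 11, 12, 13, 22, 23, 24

G(0) = 0
G(1) = mex{} = 0
G(2) = mex{} = 0
G(3) = mex{0} = 1
G(4) = mex{0} = 1
G(5) = mex{0,0} = 1
G(6) = mex{1,0} = 2
G(7) = mex{1,0} = 2
G(8) = mex{1,1,0} = 2
G(9) = mex{2,1,0} = 3
G(10) = mex{2,1,0} = 3
G(11) = mex{2,2,1} = 0
G(12) = mex{3,2,1} = 0
G(13) = mex{3,2,1} = 0
G(14) = mex{0,3,2} = 1
G(15) = mex{0,3,2} = 1
G(16) = mex{0,0,2} = 1
G(17) = mex{1,0,3} = 2
G(18) = mex{1,0,3} = 2
G(19) = mex{1,1,0} = 2
G(20) = mex{2,1,0} = 3
G(21) = mex{2,1,0} = 3
G(22) = mex{2,2,1} = 0
G(23) = mex{3,2,1} = 0
G(24) = mex{3,2,1} = 0
G(25) = mex{0,3,2} = 1
G(26) = mex{0,3,2} = 1
G(27) = mex{0,0,2} = 1
G(28) = mex{1,0,3} = 2
G(29) = mex{1,0,3} = 2
P-positions are exactly the n with G(n) = 0.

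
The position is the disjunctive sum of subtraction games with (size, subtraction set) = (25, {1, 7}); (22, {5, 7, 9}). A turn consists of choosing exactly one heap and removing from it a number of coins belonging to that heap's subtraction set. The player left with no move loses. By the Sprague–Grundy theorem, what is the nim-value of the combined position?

Heap A, S = {1, 7}:
n :  0  1  2  3  4  5  6  7  8  9 10 11 12 13 14 15 16 17 18 19 20 21 22 23 24 25
G :  0  1  0  1  0  1  0  1  0  1  0  1  0  1  0  1  0  1  0  1  0  1  0  1  0  1
G_A(25) = 1.
Heap B, S = {5, 7, 9}:
G(0) = 0
G(1) = mex{} = 0
G(2) = mex{} = 0
G(3) = mex{} = 0
G(4) = mex{} = 0
G(5) = mex{0} = 1
G(6) = mex{0} = 1
G(7) = mex{0,0} = 1
G(8) = mex{0,0} = 1
G(9) = mex{0,0,0} = 1
G(10) = mex{1,0,0} = 2
G(11) = mex{1,0,0} = 2
G(12) = mex{1,1,0} = 2
G(13) = mex{1,1,0} = 2
G(14) = mex{1,1,1} = 0
G(15) = mex{2,1,1} = 0
G(16) = mex{2,1,1} = 0
G(17) = mex{2,2,1} = 0
G(18) = mex{2,2,1} = 0
G(19) = mex{0,2,2} = 1
G(20) = mex{0,2,2} = 1
G(21) = mex{0,0,2} = 1
G(22) = mex{0,0,2} = 1
G_B(22) = 1.
Combined Grundy value = 1 ⊕ 1 = 0.

0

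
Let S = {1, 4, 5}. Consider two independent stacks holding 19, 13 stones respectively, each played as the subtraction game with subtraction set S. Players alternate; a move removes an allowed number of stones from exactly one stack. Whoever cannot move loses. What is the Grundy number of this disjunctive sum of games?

All stacks use S = {1, 4, 5}:
G(0) = 0
G(1) = mex{0} = 1
G(2) = mex{1} = 0
G(3) = mex{0} = 1
G(4) = mex{1,0} = 2
G(5) = mex{2,1,0} = 3
G(6) = mex{3,0,1} = 2
G(7) = mex{2,1,0} = 3
G(8) = mex{3,2,1} = 0
G(9) = mex{0,3,2} = 1
G(10) = mex{1,2,3} = 0
G(11) = mex{0,3,2} = 1
G(12) = mex{1,0,3} = 2
G(13) = mex{2,1,0} = 3
G(14) = mex{3,0,1} = 2
G(15) = mex{2,1,0} = 3
G(16) = mex{3,2,1} = 0
G(17) = mex{0,3,2} = 1
G(18) = mex{1,2,3} = 0
G(19) = mex{0,3,2} = 1
Stack A: G(19) = 1.
Stack B: G(13) = 3.
Combined Grundy value = 1 ⊕ 3 = 2.

2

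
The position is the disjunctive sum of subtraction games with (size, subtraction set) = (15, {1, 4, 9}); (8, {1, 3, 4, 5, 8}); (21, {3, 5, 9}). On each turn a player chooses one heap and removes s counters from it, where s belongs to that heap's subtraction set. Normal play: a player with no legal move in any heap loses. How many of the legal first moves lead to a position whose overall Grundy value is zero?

Heap A, S = {1, 4, 9}:
n :  0  1  2  3  4  5  6  7  8  9 10 11 12 13 14 15
G :  0  1  0  1  2  0  1  0  1  2  0  1  0  1  2  0
G_A(15) = 0.
Heap B, S = {1, 3, 4, 5, 8}:
n : 0 1 2 3 4 5 6 7 8
G : 0 1 0 1 2 3 2 3 4
G_B(8) = 4.
Heap C, S = {3, 5, 9}:
n :  0  1  2  3  4  5  6  7  8  9 10 11 12 13 14 15 16 17 18 19 20 21
G :  0  0  0  1  1  1  2  2  0  3  3  1  0  2  0  1  0  1  0  1  0  1
G_C(21) = 1.
Combined Grundy value = 0 ⊕ 4 ⊕ 1 = 5.
A winning move leaves total XOR = 0, i.e. changes one component's Grundy value g to g ⊕ X where X is the current total.
Heap A: need g' = 0⊕5 = 5. Options: 15−1→G=2, 15−4→G=1, 15−9→G=1. Hits: 0.
Heap B: need g' = 4⊕5 = 1. Options: 8−1→G=3, 8−3→G=3, 8−4→G=2, 8−5→G=1, 8−8→G=0. Hits: 1.
Heap C: need g' = 1⊕5 = 4. Options: 21−3→G=0, 21−5→G=0, 21−9→G=0. Hits: 0.

1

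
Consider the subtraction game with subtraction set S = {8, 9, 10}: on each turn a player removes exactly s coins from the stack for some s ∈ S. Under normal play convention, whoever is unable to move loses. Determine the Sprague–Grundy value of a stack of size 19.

0

G(0) = 0
G(1) = mex{} = 0
G(2) = mex{} = 0
G(3) = mex{} = 0
G(4) = mex{} = 0
G(5) = mex{} = 0
G(6) = mex{} = 0
G(7) = mex{} = 0
G(8) = mex{0} = 1
G(9) = mex{0,0} = 1
G(10) = mex{0,0,0} = 1
G(11) = mex{0,0,0} = 1
G(12) = mex{0,0,0} = 1
G(13) = mex{0,0,0} = 1
G(14) = mex{0,0,0} = 1
G(15) = mex{0,0,0} = 1
G(16) = mex{1,0,0} = 2
G(17) = mex{1,1,0} = 2
G(18) = mex{1,1,1} = 0
G(19) = mex{1,1,1} = 0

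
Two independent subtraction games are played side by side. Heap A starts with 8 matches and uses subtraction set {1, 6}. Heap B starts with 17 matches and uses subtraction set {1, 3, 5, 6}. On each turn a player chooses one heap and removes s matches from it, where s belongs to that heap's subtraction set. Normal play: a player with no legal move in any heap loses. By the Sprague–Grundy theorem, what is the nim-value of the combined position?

3

Heap A, S = {1, 6}:
G(0) = 0
G(1) = mex{0} = 1
G(2) = mex{1} = 0
G(3) = mex{0} = 1
G(4) = mex{1} = 0
G(5) = mex{0} = 1
G(6) = mex{1,0} = 2
G(7) = mex{2,1} = 0
G(8) = mex{0,0} = 1
G_A(8) = 1.
Heap B, S = {1, 3, 5, 6}:
G(0) = 0
G(1) = mex{0} = 1
G(2) = mex{1} = 0
G(3) = mex{0,0} = 1
G(4) = mex{1,1} = 0
G(5) = mex{0,0,0} = 1
G(6) = mex{1,1,1,0} = 2
G(7) = mex{2,0,0,1} = 3
G(8) = mex{3,1,1,0} = 2
G(9) = mex{2,2,0,1} = 3
G(10) = mex{3,3,1,0} = 2
G(11) = mex{2,2,2,1} = 0
G(12) = mex{0,3,3,2} = 1
G(13) = mex{1,2,2,3} = 0
G(14) = mex{0,0,3,2} = 1
G(15) = mex{1,1,2,3} = 0
G(16) = mex{0,0,0,2} = 1
G(17) = mex{1,1,1,0} = 2
G_B(17) = 2.
Combined Grundy value = 1 ⊕ 2 = 3.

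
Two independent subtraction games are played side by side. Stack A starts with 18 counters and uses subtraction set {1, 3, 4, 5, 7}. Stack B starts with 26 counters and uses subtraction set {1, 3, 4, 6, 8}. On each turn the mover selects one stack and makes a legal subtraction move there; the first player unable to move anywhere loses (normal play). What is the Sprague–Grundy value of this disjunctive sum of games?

3

Stack A, S = {1, 3, 4, 5, 7}:
G(0) = 0
G(1) = mex{0} = 1
G(2) = mex{1} = 0
G(3) = mex{0,0} = 1
G(4) = mex{1,1,0} = 2
G(5) = mex{2,0,1,0} = 3
G(6) = mex{3,1,0,1} = 2
G(7) = mex{2,2,1,0,0} = 3
G(8) = mex{3,3,2,1,1} = 0
G(9) = mex{0,2,3,2,0} = 1
G(10) = mex{1,3,2,3,1} = 0
G(11) = mex{0,0,3,2,2} = 1
G(12) = mex{1,1,0,3,3} = 2
G(13) = mex{2,0,1,0,2} = 3
G(14) = mex{3,1,0,1,3} = 2
G(15) = mex{2,2,1,0,0} = 3
G(16) = mex{3,3,2,1,1} = 0
G(17) = mex{0,2,3,2,0} = 1
G(18) = mex{1,3,2,3,1} = 0
G_A(18) = 0.
Stack B, S = {1, 3, 4, 6, 8}:
n :  0  1  2  3  4  5  6  7  8  9 10 11 12 13 14 15 16 17 18 19 20 21 22 23 24 25 26
G :  0  1  0  1  2  3  2  0  1  0  1  2  3  2  0  1  0  1  2  3  2  0  1  0  1  2  3
G_B(26) = 3.
Combined Grundy value = 0 ⊕ 3 = 3.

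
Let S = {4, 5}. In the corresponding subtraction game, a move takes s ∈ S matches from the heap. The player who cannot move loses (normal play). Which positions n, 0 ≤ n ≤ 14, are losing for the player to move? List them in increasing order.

G(0) = 0
G(1) = mex{} = 0
G(2) = mex{} = 0
G(3) = mex{} = 0
G(4) = mex{0} = 1
G(5) = mex{0,0} = 1
G(6) = mex{0,0} = 1
G(7) = mex{0,0} = 1
G(8) = mex{1,0} = 2
G(9) = mex{1,1} = 0
G(10) = mex{1,1} = 0
G(11) = mex{1,1} = 0
G(12) = mex{2,1} = 0
G(13) = mex{0,2} = 1
G(14) = mex{0,0} = 1
P-positions are exactly the n with G(n) = 0.

0, 1, 2, 3, 9, 10, 11, 12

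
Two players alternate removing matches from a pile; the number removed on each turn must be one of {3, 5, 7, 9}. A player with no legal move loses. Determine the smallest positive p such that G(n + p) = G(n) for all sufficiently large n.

n :  0  1  2  3  4  5  6  7  8  9 10 11 12 13 14 15 16 17 18 19 20 21 22 23 24 25
G :  0  0  0  1  1  1  2  2  2  3  3  3  0  0  0  1  1  1  2  2  2  3  3  3  0  0
G(n+12) = G(n) holds for n = 0,…,8 (a full window of length max(S) = 9), so the sequence is purely periodic with period 12.

12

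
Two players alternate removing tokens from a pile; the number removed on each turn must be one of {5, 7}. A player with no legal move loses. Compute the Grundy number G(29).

1

G(0) = 0
G(1) = mex{} = 0
G(2) = mex{} = 0
G(3) = mex{} = 0
G(4) = mex{} = 0
G(5) = mex{0} = 1
G(6) = mex{0} = 1
G(7) = mex{0,0} = 1
G(8) = mex{0,0} = 1
G(9) = mex{0,0} = 1
G(10) = mex{1,0} = 2
G(11) = mex{1,0} = 2
G(12) = mex{1,1} = 0
G(13) = mex{1,1} = 0
G(14) = mex{1,1} = 0
G(15) = mex{2,1} = 0
G(16) = mex{2,1} = 0
G(17) = mex{0,2} = 1
G(18) = mex{0,2} = 1
G(19) = mex{0,0} = 1
G(20) = mex{0,0} = 1
G(21) = mex{0,0} = 1
G(22) = mex{1,0} = 2
G(23) = mex{1,0} = 2
G(24) = mex{1,1} = 0
G(25) = mex{1,1} = 0
G(26) = mex{1,1} = 0
G(27) = mex{2,1} = 0
G(28) = mex{2,1} = 0
G(29) = mex{0,2} = 1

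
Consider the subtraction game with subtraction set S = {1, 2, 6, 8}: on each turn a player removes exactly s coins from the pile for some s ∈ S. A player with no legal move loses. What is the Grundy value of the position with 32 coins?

1

G(0) = 0
G(1) = mex{0} = 1
G(2) = mex{1,0} = 2
G(3) = mex{2,1} = 0
G(4) = mex{0,2} = 1
G(5) = mex{1,0} = 2
G(6) = mex{2,1,0} = 3
G(7) = mex{3,2,1} = 0
G(8) = mex{0,3,2,0} = 1
G(9) = mex{1,0,0,1} = 2
G(10) = mex{2,1,1,2} = 0
G(11) = mex{0,2,2,0} = 1
G(12) = mex{1,0,3,1} = 2
G(13) = mex{2,1,0,2} = 3
G(14) = mex{3,2,1,3} = 0
G(15) = mex{0,3,2,0} = 1
G(16) = mex{1,0,0,1} = 2
G(17) = mex{2,1,1,2} = 0
G(18) = mex{0,2,2,0} = 1
G(19) = mex{1,0,3,1} = 2
G(20) = mex{2,1,0,2} = 3
G(21) = mex{3,2,1,3} = 0
G(22) = mex{0,3,2,0} = 1
G(23) = mex{1,0,0,1} = 2
G(24) = mex{2,1,1,2} = 0
G(25) = mex{0,2,2,0} = 1
G(26) = mex{1,0,3,1} = 2
G(27) = mex{2,1,0,2} = 3
G(28) = mex{3,2,1,3} = 0
G(29) = mex{0,3,2,0} = 1
G(30) = mex{1,0,0,1} = 2
G(31) = mex{2,1,1,2} = 0
G(32) = mex{0,2,2,0} = 1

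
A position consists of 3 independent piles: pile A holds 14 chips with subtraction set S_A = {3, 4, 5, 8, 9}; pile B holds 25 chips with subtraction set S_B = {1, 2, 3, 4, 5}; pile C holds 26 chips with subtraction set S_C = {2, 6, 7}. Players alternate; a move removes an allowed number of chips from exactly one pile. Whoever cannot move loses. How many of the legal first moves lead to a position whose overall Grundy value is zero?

Pile A, S = {3, 4, 5, 8, 9}:
G(0) = 0
G(1) = mex{} = 0
G(2) = mex{} = 0
G(3) = mex{0} = 1
G(4) = mex{0,0} = 1
G(5) = mex{0,0,0} = 1
G(6) = mex{1,0,0} = 2
G(7) = mex{1,1,0} = 2
G(8) = mex{1,1,1,0} = 2
G(9) = mex{2,1,1,0,0} = 3
G(10) = mex{2,2,1,0,0} = 3
G(11) = mex{2,2,2,1,0} = 3
G(12) = mex{3,2,2,1,1} = 0
G(13) = mex{3,3,2,1,1} = 0
G(14) = mex{3,3,3,2,1} = 0
G_A(14) = 0.
Pile B, S = {1, 2, 3, 4, 5}:
G(0) = 0
G(1) = mex{0} = 1
G(2) = mex{1,0} = 2
G(3) = mex{2,1,0} = 3
G(4) = mex{3,2,1,0} = 4
G(5) = mex{4,3,2,1,0} = 5
G(6) = mex{5,4,3,2,1} = 0
G(7) = mex{0,5,4,3,2} = 1
G(8) = mex{1,0,5,4,3} = 2
G(9) = mex{2,1,0,5,4} = 3
G(10) = mex{3,2,1,0,5} = 4
G(11) = mex{4,3,2,1,0} = 5
G(12) = mex{5,4,3,2,1} = 0
G(13) = mex{0,5,4,3,2} = 1
G(14) = mex{1,0,5,4,3} = 2
G(15) = mex{2,1,0,5,4} = 3
G(16) = mex{3,2,1,0,5} = 4
G(17) = mex{4,3,2,1,0} = 5
G(18) = mex{5,4,3,2,1} = 0
G(19) = mex{0,5,4,3,2} = 1
G(20) = mex{1,0,5,4,3} = 2
G(21) = mex{2,1,0,5,4} = 3
G(22) = mex{3,2,1,0,5} = 4
G(23) = mex{4,3,2,1,0} = 5
G(24) = mex{5,4,3,2,1} = 0
G(25) = mex{0,5,4,3,2} = 1
G_B(25) = 1.
Pile C, S = {2, 6, 7}:
G(0) = 0
G(1) = mex{} = 0
G(2) = mex{0} = 1
G(3) = mex{0} = 1
G(4) = mex{1} = 0
G(5) = mex{1} = 0
G(6) = mex{0,0} = 1
G(7) = mex{0,0,0} = 1
G(8) = mex{1,1,0} = 2
G(9) = mex{1,1,1} = 0
G(10) = mex{2,0,1} = 3
G(11) = mex{0,0,0} = 1
G(12) = mex{3,1,0} = 2
G(13) = mex{1,1,1} = 0
G(14) = mex{2,2,1} = 0
G(15) = mex{0,0,2} = 1
G(16) = mex{0,3,0} = 1
G(17) = mex{1,1,3} = 0
G(18) = mex{1,2,1} = 0
G(19) = mex{0,0,2} = 1
G(20) = mex{0,0,0} = 1
G(21) = mex{1,1,0} = 2
G(22) = mex{1,1,1} = 0
G(23) = mex{2,0,1} = 3
G(24) = mex{0,0,0} = 1
G(25) = mex{3,1,0} = 2
G(26) = mex{1,1,1} = 0
G_C(26) = 0.
Combined Grundy value = 0 ⊕ 1 ⊕ 0 = 1.
A winning move leaves total XOR = 0, i.e. changes one component's Grundy value g to g ⊕ X where X is the current total.
Pile A: need g' = 0⊕1 = 1. Options: 14−3→G=3, 14−4→G=3, 14−5→G=3, 14−8→G=2, 14−9→G=1. Hits: 1.
Pile B: need g' = 1⊕1 = 0. Options: 25−1→G=0, 25−2→G=5, 25−3→G=4, 25−4→G=3, 25−5→G=2. Hits: 1.
Pile C: need g' = 0⊕1 = 1. Options: 26−2→G=1, 26−6→G=1, 26−7→G=1. Hits: 3.

5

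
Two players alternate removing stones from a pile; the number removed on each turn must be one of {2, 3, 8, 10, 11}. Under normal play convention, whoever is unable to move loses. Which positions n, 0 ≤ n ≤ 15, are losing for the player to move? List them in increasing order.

G(0) = 0
G(1) = mex{} = 0
G(2) = mex{0} = 1
G(3) = mex{0,0} = 1
G(4) = mex{1,0} = 2
G(5) = mex{1,1} = 0
G(6) = mex{2,1} = 0
G(7) = mex{0,2} = 1
G(8) = mex{0,0,0} = 1
G(9) = mex{1,0,0} = 2
G(10) = mex{1,1,1,0} = 2
G(11) = mex{2,1,1,0,0} = 3
G(12) = mex{2,2,2,1,0} = 3
G(13) = mex{3,2,0,1,1} = 4
G(14) = mex{3,3,0,2,1} = 4
G(15) = mex{4,3,1,0,2} = 5
P-positions are exactly the n with G(n) = 0.

0, 1, 5, 6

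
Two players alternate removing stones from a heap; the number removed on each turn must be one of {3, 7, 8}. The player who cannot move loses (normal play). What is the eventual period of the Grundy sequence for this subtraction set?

5

G(0) = 0
G(1) = mex{} = 0
G(2) = mex{} = 0
G(3) = mex{0} = 1
G(4) = mex{0} = 1
G(5) = mex{0} = 1
G(6) = mex{1} = 0
G(7) = mex{1,0} = 2
G(8) = mex{1,0,0} = 2
G(9) = mex{0,0,0} = 1
G(10) = mex{2,1,0} = 3
G(11) = mex{2,1,1} = 0
G(12) = mex{1,1,1} = 0
G(13) = mex{3,0,1} = 2
G(14) = mex{0,2,0} = 1
G(15) = mex{0,2,2} = 1
G(16) = mex{2,1,2} = 0
G(17) = mex{1,3,1} = 0
G(18) = mex{1,0,3} = 2
G(19) = mex{0,0,0} = 1
G(20) = mex{0,2,0} = 1
G(21) = mex{2,1,2} = 0
G(22) = mex{1,1,1} = 0
G(23) = mex{1,0,1} = 2
G(24) = mex{0,0,0} = 1
G(25) = mex{0,2,0} = 1
From n = 11 onward G(n+5) = G(n); since this holds over max(S) = 8 consecutive positions the period is 5 (pre-period 11).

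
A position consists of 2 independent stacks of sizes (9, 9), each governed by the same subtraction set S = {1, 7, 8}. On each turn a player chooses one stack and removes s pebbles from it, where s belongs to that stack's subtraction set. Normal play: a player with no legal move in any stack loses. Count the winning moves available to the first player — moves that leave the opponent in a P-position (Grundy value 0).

All stacks use S = {1, 7, 8}:
G(0) = 0
G(1) = mex{0} = 1
G(2) = mex{1} = 0
G(3) = mex{0} = 1
G(4) = mex{1} = 0
G(5) = mex{0} = 1
G(6) = mex{1} = 0
G(7) = mex{0,0} = 1
G(8) = mex{1,1,0} = 2
G(9) = mex{2,0,1} = 3
Stack A: G(9) = 3.
Stack B: G(9) = 3.
Combined Grundy value = 3 ⊕ 3 = 0.
A winning move leaves total XOR = 0, i.e. changes one component's Grundy value g to g ⊕ X where X is the current total.
Stack A: target g' = 3⊕0 = 3, but every legal move changes the Grundy value (mex property), so 0 moves.
Stack B: target g' = 3⊕0 = 3, but every legal move changes the Grundy value (mex property), so 0 moves.

0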